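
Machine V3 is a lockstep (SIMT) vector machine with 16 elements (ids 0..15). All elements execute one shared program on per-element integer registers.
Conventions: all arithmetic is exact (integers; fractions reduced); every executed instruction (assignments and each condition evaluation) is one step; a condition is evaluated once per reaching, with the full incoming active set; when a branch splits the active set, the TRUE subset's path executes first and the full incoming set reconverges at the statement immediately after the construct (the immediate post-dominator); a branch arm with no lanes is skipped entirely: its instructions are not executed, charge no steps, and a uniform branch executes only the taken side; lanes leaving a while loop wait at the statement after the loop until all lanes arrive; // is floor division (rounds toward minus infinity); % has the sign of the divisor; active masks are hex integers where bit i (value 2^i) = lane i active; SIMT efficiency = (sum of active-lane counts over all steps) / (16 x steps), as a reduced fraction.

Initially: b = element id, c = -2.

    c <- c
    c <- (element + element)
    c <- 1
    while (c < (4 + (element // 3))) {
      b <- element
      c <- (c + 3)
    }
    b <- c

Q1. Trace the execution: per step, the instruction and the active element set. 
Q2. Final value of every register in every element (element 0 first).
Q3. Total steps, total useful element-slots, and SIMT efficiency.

step 0: c <- c                       0xffff
step 1: c <- (element + element)     0xffff
step 2: c <- 1                       0xffff
step 3: eval (c < (4 + (element // 3))) 0xffff
step 4: b <- element                 0xffff
step 5: c <- (c + 3)                 0xffff
step 6: eval (c < (4 + (element // 3))) 0xffff
step 7: b <- element                 0xfff8
step 8: c <- (c + 3)                 0xfff8
step 9: eval (c < (4 + (element // 3))) 0xfff8
step 10: b <- element                 0xf000
step 11: c <- (c + 3)                 0xf000
step 12: eval (c < (4 + (element // 3))) 0xf000
step 13: b <- c                       0xffff

Answer: 14 steps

b: 4,4,4,7,7,7,7,7,7,7,7,7,10,10,10,10
c: 4,4,4,7,7,7,7,7,7,7,7,7,10,10,10,10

steps = 14; useful = 179; efficiency = 179/224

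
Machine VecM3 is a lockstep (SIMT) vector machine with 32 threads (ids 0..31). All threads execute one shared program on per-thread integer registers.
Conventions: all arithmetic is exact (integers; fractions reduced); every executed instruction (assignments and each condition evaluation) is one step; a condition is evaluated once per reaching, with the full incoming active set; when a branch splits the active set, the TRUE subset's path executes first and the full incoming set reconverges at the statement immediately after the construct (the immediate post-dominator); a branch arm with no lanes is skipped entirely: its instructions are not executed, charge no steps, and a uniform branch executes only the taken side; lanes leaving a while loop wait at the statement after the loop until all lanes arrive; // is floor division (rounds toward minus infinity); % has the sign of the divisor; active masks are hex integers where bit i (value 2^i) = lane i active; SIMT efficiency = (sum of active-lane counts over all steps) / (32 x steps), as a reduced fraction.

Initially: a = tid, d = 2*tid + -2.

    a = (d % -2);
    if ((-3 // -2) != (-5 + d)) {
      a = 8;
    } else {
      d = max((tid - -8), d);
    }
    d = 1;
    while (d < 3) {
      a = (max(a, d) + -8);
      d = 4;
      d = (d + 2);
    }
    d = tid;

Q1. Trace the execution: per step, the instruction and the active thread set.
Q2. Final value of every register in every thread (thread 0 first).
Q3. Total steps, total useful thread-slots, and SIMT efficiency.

step 0: a <- (d % -2)                0xffffffff
step 1: eval ((-3 // -2) != (-5 + d)) 0xffffffff
step 2: a <- 8                       0xffffffef
step 3: d <- max((tid - -8), d)      0x00000010
step 4: d <- 1                       0xffffffff
step 5: eval (d < 3)                 0xffffffff
step 6: a <- (max(a, d) + -8)        0xffffffff
step 7: d <- 4                       0xffffffff
step 8: d <- (d + 2)                 0xffffffff
step 9: eval (d < 3)                 0xffffffff
step 10: d <- tid                     0xffffffff

Answer: 11 steps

a: 0,0,0,0,-7,0,0,0,0,0,0,0,0,0,0,0,0,0,0,0,0,0,0,0,0,0,0,0,0,0,0,0
d: 0,1,2,3,4,5,6,7,8,9,10,11,12,13,14,15,16,17,18,19,20,21,22,23,24,25,26,27,28,29,30,31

steps = 11; useful = 320; efficiency = 320/352 = 10/11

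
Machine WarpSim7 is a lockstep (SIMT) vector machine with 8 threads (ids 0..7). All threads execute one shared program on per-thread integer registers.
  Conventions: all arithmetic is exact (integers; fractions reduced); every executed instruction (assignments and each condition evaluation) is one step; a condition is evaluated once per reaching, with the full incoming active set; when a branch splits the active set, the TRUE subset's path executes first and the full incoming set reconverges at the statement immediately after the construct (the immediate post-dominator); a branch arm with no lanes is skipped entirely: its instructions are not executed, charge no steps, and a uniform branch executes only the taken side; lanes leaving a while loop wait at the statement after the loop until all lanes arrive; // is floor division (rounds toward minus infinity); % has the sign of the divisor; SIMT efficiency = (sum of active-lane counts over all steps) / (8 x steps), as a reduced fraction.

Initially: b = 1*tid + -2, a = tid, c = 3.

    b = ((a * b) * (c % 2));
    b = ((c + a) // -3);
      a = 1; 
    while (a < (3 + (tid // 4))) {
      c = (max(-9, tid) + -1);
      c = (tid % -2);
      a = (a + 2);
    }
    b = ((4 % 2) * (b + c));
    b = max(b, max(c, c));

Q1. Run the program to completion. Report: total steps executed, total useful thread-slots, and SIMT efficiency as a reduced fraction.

Answer: 14 steps, 96 useful, 6/7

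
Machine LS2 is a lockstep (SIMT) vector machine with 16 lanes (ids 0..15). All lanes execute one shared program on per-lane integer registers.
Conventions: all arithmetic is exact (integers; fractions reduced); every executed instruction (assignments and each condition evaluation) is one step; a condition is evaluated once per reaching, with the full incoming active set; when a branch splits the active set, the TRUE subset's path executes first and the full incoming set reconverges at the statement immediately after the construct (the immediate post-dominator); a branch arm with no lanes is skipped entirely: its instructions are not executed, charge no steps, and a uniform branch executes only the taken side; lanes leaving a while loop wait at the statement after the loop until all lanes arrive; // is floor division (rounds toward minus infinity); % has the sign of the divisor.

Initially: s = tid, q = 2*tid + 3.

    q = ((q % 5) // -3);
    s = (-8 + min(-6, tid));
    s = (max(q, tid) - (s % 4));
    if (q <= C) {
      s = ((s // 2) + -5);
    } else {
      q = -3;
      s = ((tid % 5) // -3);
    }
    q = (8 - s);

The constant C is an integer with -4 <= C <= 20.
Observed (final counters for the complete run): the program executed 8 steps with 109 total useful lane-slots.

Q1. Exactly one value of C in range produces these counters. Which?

Answer: C = -2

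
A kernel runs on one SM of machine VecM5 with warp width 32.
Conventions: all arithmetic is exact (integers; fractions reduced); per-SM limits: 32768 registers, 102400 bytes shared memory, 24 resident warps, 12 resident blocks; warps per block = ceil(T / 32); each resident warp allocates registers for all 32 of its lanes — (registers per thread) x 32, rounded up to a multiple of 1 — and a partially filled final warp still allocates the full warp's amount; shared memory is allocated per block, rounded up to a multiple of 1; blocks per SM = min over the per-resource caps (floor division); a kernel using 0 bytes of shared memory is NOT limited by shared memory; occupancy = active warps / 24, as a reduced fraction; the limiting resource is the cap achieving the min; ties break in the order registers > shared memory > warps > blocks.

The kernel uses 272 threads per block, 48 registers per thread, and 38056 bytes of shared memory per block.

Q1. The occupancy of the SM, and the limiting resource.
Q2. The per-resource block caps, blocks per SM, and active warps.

Answer: occupancy 3/4, limited by registers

registers: 2 blocks
shared memory: 2 blocks
warps: 2 blocks
blocks: 12 blocks

Answer: 2 blocks, 18 active warps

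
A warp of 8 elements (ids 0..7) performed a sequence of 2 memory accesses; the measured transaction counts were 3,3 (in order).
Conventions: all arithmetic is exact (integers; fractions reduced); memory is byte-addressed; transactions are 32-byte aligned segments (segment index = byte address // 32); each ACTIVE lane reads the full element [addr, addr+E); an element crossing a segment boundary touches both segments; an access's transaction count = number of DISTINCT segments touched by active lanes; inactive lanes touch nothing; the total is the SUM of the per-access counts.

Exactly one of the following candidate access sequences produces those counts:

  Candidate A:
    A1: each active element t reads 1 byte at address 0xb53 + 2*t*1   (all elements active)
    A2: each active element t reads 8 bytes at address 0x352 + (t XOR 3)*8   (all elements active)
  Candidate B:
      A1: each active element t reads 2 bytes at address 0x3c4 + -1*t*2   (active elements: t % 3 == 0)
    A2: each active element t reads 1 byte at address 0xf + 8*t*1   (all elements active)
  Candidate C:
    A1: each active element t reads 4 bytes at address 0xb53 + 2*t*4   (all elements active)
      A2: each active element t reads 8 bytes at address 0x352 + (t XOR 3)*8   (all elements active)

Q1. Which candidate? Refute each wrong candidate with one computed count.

A: A1 gives 2 transactions, not 3
B: A1 gives 2 transactions, not 3
C: all counts match (3,3)

Answer: C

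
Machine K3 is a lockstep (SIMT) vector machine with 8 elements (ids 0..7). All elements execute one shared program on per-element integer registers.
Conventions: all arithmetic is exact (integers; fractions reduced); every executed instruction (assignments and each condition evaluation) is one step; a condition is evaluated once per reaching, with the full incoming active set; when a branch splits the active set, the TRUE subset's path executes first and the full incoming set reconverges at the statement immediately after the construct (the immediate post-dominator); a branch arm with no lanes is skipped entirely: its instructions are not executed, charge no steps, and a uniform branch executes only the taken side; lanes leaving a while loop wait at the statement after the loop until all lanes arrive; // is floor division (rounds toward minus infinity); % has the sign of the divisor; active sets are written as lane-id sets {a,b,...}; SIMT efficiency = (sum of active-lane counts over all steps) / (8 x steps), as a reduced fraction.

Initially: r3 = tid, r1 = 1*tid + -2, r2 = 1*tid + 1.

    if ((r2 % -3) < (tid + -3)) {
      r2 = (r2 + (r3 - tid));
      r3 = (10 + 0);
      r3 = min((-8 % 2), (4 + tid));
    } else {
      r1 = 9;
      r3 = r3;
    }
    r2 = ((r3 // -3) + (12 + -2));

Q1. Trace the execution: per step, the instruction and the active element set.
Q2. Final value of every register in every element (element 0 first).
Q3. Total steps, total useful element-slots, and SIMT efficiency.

step 0: eval ((r2 % -3) < (tid + -3)) {0,1,2,3,4,5,6,7}
step 1: r2 <- (r2 + (r3 - tid))      {3,4,5,6,7}
step 2: r3 <- (10 + 0)               {3,4,5,6,7}
step 3: r3 <- min((-8 % 2), (4 + tid)) {3,4,5,6,7}
step 4: r1 <- 9                      {0,1,2}
step 5: r3 <- r3                     {0,1,2}
step 6: r2 <- ((r3 // -3) + (12 + -2)) {0,1,2,3,4,5,6,7}

Answer: 7 steps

r3: 0,1,2,0,0,0,0,0
r1: 9,9,9,1,2,3,4,5
r2: 10,9,9,10,10,10,10,10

steps = 7; useful = 37; efficiency = 37/56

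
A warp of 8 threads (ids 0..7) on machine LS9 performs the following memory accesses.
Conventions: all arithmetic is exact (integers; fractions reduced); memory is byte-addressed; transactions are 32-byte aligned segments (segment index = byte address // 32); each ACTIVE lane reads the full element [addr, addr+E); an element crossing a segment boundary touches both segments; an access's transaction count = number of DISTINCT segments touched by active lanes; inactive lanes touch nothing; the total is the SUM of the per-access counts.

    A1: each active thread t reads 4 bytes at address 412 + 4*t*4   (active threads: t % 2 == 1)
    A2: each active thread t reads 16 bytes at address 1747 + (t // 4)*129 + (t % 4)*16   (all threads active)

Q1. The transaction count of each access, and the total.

A1: 4 transactions
A2: 6 transactions

Answer: 4,6; total 10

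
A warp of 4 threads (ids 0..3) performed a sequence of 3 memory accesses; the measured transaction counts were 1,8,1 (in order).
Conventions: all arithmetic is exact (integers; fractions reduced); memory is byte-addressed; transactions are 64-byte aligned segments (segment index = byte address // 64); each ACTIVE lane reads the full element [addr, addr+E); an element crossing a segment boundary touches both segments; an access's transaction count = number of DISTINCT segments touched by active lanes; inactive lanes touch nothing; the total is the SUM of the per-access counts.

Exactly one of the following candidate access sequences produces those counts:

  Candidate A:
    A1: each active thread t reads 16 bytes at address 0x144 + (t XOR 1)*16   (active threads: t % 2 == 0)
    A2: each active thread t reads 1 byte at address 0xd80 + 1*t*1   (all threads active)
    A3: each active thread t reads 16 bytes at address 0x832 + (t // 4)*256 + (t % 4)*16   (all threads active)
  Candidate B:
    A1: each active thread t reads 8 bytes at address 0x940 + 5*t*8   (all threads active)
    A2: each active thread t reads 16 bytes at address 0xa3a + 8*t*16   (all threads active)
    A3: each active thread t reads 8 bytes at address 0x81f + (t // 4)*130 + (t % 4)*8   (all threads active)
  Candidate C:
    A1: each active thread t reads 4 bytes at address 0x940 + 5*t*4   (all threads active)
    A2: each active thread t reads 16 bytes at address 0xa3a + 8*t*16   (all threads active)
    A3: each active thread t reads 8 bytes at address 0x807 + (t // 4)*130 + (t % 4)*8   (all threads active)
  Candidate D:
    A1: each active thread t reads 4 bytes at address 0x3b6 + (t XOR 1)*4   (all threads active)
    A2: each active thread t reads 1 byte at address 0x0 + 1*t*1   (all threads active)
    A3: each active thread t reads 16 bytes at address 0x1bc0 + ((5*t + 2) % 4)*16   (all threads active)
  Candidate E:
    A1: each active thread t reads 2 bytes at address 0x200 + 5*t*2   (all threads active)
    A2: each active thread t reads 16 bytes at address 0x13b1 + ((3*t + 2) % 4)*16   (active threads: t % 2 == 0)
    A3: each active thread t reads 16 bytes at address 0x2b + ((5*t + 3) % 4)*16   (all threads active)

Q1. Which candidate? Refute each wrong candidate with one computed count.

A: A1 gives 2 transactions, not 1
B: A1 gives 2 transactions, not 1
D: A1 gives 2 transactions, not 1
E: A2 gives 2 transactions, not 8
C: all counts match (1,8,1)

Answer: C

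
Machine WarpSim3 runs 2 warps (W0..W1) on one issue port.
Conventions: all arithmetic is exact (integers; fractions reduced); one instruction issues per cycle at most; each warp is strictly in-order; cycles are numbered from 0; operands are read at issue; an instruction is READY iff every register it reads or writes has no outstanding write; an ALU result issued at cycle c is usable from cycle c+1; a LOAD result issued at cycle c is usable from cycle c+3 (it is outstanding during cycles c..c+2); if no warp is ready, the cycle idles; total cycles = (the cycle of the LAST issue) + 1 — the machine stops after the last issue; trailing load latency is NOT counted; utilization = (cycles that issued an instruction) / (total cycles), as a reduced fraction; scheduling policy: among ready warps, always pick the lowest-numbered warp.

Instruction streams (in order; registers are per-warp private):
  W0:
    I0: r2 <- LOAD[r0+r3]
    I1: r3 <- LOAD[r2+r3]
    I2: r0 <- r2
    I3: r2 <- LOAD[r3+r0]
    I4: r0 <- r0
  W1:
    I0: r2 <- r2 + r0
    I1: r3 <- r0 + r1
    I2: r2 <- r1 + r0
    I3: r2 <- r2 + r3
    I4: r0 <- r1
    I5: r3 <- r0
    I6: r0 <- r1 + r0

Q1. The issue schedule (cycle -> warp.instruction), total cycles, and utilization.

cycle 0: W0.I0
cycle 1: W1.I0
cycle 2: W1.I1
cycle 3: W0.I1
cycle 4: W0.I2
cycle 5: W1.I2
cycle 6: W0.I3
cycle 7: W0.I4
cycle 8: W1.I3
cycle 9: W1.I4
cycle 10: W1.I5
cycle 11: W1.I6

Answer: 12 cycles, utilization 1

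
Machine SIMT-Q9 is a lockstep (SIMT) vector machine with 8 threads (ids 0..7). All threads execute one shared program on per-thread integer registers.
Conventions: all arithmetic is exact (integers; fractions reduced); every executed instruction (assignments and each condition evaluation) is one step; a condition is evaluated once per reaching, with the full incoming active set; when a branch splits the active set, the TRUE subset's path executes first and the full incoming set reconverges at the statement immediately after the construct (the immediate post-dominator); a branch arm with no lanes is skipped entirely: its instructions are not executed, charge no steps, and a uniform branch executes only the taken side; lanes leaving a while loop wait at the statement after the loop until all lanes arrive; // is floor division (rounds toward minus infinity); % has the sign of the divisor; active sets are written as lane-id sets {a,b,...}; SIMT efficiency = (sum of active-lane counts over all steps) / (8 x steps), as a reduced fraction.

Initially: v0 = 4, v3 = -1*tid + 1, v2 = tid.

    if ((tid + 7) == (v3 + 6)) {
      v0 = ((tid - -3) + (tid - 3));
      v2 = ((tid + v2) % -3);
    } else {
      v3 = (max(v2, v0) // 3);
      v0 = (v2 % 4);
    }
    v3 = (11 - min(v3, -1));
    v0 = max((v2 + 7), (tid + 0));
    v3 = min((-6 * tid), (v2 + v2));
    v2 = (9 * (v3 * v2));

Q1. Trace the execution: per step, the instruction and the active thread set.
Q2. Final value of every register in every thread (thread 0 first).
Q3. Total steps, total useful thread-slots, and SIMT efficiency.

step 0: eval ((tid + 7) == (v3 + 6)) {0,1,2,3,4,5,6,7}
step 1: v0 <- ((tid - -3) + (tid - 3)) {0}
step 2: v2 <- ((tid + v2) % -3)      {0}
step 3: v3 <- (max(v2, v0) // 3)     {1,2,3,4,5,6,7}
step 4: v0 <- (v2 % 4)               {1,2,3,4,5,6,7}
step 5: v3 <- (11 - min(v3, -1))     {0,1,2,3,4,5,6,7}
step 6: v0 <- max((v2 + 7), (tid + 0)) {0,1,2,3,4,5,6,7}
step 7: v3 <- min((-6 * tid), (v2 + v2)) {0,1,2,3,4,5,6,7}
step 8: v2 <- (9 * (v3 * v2))        {0,1,2,3,4,5,6,7}

Answer: 9 steps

v0: 7,8,9,10,11,12,13,14
v3: 0,-6,-12,-18,-24,-30,-36,-42
v2: 0,-54,-216,-486,-864,-1350,-1944,-2646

steps = 9; useful = 56; efficiency = 56/72 = 7/9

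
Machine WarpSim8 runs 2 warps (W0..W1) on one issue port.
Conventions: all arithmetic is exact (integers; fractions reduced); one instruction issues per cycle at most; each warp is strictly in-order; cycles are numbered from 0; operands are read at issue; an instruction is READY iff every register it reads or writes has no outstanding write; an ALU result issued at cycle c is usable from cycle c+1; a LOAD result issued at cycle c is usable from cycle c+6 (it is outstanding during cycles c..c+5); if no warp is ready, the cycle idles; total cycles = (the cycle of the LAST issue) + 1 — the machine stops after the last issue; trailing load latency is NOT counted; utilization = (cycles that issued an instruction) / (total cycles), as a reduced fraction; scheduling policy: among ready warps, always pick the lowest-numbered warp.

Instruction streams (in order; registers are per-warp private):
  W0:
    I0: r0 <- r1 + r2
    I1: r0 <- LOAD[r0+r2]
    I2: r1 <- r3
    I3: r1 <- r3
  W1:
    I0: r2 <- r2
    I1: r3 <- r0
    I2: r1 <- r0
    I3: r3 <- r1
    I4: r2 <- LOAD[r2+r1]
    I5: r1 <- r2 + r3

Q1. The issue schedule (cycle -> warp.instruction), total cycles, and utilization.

cycle 0: W0.I0
cycle 1: W0.I1
cycle 2: W0.I2
cycle 3: W0.I3
cycle 4: W1.I0
cycle 5: W1.I1
cycle 6: W1.I2
cycle 7: W1.I3
cycle 8: W1.I4
cycle 9: idle
cycle 10: idle
cycle 11: idle
cycle 12: idle
cycle 13: idle
cycle 14: W1.I5

Answer: 15 cycles, utilization 2/3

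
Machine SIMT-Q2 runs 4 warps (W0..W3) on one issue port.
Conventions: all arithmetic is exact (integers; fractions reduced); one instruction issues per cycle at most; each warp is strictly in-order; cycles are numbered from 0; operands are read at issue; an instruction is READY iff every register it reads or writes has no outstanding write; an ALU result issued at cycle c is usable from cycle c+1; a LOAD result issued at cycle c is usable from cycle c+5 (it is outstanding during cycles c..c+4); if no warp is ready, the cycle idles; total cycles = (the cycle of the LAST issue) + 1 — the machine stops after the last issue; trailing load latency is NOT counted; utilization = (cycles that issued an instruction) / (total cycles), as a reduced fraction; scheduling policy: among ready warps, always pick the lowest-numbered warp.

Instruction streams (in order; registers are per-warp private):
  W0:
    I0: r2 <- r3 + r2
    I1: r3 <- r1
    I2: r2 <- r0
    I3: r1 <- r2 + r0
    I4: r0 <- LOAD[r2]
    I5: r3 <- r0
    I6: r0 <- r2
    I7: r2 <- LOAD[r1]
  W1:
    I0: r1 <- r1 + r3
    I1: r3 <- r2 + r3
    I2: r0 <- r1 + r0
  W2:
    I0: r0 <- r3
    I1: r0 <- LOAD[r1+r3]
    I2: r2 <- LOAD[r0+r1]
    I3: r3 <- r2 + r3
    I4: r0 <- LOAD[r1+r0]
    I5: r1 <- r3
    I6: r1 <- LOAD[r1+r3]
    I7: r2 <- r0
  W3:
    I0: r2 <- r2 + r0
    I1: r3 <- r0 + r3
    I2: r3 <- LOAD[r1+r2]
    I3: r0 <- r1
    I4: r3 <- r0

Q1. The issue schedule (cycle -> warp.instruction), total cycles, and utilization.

cycle 0: W0.I0
cycle 1: W0.I1
cycle 2: W0.I2
cycle 3: W0.I3
cycle 4: W0.I4
cycle 5: W1.I0
cycle 6: W1.I1
cycle 7: W1.I2
cycle 8: W2.I0
cycle 9: W0.I5
cycle 10: W0.I6
cycle 11: W0.I7
cycle 12: W2.I1
cycle 13: W3.I0
cycle 14: W3.I1
cycle 15: W3.I2
cycle 16: W3.I3
cycle 17: W2.I2
cycle 18: idle
cycle 19: idle
cycle 20: W3.I4
cycle 21: idle
cycle 22: W2.I3
cycle 23: W2.I4
cycle 24: W2.I5
cycle 25: W2.I6
cycle 26: idle
cycle 27: idle
cycle 28: W2.I7

Answer: 29 cycles, utilization 24/29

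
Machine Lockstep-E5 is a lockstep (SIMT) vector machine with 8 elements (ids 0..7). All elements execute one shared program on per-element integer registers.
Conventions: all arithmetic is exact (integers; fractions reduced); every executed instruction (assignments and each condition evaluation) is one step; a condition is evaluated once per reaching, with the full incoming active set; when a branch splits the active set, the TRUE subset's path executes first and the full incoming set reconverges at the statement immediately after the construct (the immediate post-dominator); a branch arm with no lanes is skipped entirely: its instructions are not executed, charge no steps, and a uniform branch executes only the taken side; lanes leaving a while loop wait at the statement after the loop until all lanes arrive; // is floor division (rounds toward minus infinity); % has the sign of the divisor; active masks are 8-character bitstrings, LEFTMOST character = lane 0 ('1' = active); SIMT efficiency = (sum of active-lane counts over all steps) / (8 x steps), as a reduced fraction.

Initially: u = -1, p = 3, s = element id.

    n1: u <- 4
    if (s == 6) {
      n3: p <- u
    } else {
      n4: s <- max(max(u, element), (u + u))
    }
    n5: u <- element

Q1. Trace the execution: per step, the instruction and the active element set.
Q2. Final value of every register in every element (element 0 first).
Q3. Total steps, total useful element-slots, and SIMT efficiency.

step 0: u <- 4                       11111111
step 1: eval (s == 6)                11111111
step 2: p <- u                       00000010
step 3: s <- max(max(u, element), (u + u)) 11111101
step 4: u <- element                 11111111

Answer: 5 steps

u: 0,1,2,3,4,5,6,7
p: 3,3,3,3,3,3,4,3
s: 8,8,8,8,8,8,6,8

steps = 5; useful = 32; efficiency = 32/40 = 4/5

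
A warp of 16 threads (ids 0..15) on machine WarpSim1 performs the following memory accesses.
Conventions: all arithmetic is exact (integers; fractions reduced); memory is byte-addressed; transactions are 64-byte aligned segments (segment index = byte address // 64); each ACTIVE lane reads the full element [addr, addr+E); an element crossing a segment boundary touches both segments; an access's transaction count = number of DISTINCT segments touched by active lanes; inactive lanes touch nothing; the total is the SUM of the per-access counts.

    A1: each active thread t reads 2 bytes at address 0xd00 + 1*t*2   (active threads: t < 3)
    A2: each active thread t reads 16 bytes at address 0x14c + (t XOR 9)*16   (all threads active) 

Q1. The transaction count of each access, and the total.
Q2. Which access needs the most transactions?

A1: 1 transaction
A2: 5 transactions

Answer: 1,5; total 6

Answer: A2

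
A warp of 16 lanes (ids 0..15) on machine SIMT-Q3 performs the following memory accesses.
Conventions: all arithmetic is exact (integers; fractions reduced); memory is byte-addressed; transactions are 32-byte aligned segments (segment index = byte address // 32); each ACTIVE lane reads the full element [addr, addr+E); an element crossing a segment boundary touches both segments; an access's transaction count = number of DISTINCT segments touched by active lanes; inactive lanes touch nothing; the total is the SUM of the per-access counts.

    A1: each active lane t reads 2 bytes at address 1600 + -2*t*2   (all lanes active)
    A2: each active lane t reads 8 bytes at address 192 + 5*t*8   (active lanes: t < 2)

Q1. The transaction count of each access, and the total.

A1: 3 transactions
A2: 2 transactions

Answer: 3,2; total 5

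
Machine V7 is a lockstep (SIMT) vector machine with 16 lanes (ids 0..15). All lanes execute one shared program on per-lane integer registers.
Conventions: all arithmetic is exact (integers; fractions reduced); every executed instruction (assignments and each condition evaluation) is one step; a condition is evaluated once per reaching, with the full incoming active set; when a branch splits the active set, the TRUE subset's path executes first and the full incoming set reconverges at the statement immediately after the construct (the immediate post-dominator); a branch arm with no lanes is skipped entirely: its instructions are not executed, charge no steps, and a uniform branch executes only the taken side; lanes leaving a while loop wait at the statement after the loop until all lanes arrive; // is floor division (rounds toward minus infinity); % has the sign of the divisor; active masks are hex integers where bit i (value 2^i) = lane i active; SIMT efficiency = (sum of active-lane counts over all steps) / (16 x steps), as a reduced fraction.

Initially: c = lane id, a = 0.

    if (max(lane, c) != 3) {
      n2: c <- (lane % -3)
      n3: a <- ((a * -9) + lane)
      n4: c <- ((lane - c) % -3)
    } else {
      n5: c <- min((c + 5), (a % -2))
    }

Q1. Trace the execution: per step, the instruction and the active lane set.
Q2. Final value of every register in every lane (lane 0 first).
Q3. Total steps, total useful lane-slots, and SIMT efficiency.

step 0: eval (max(lane, c) != 3)     0xffff
step 1: c <- (lane % -3)             0xfff7
step 2: a <- ((a * -9) + lane)       0xfff7
step 3: c <- ((lane - c) % -3)       0xfff7
step 4: c <- min((c + 5), (a % -2))  0x0008

Answer: 5 steps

c: 0,0,0,0,0,0,0,0,0,0,0,0,0,0,0,0
a: 0,1,2,0,4,5,6,7,8,9,10,11,12,13,14,15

steps = 5; useful = 62; efficiency = 62/80 = 31/40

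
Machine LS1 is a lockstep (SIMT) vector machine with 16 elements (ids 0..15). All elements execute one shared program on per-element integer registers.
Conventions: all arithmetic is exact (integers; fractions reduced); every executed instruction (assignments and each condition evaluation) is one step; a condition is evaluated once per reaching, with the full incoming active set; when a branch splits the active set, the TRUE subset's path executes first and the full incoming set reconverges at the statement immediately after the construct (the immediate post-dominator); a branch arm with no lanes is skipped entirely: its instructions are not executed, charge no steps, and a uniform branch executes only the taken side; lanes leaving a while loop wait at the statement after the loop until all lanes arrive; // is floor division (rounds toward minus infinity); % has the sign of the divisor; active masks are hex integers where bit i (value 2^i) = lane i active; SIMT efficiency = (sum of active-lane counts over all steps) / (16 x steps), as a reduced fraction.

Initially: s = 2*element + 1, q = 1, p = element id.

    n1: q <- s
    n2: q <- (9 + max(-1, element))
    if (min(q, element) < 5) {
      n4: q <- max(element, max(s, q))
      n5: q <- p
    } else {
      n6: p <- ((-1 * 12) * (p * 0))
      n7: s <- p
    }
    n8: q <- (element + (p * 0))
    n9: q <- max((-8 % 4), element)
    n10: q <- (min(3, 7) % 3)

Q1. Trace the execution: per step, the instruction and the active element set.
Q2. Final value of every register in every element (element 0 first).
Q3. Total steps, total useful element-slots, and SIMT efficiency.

step 0: q <- s                       0xffff
step 1: q <- (9 + max(-1, element))  0xffff
step 2: eval (min(q, element) < 5)   0xffff
step 3: q <- max(element, max(s, q)) 0x001f
step 4: q <- p                       0x001f
step 5: p <- ((-1 * 12) * (p * 0))   0xffe0
step 6: s <- p                       0xffe0
step 7: q <- (element + (p * 0))     0xffff
step 8: q <- max((-8 % 4), element)  0xffff
step 9: q <- (min(3, 7) % 3)         0xffff

Answer: 10 steps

s: 1,3,5,7,9,0,0,0,0,0,0,0,0,0,0,0
q: 0,0,0,0,0,0,0,0,0,0,0,0,0,0,0,0
p: 0,1,2,3,4,0,0,0,0,0,0,0,0,0,0,0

steps = 10; useful = 128; efficiency = 128/160 = 4/5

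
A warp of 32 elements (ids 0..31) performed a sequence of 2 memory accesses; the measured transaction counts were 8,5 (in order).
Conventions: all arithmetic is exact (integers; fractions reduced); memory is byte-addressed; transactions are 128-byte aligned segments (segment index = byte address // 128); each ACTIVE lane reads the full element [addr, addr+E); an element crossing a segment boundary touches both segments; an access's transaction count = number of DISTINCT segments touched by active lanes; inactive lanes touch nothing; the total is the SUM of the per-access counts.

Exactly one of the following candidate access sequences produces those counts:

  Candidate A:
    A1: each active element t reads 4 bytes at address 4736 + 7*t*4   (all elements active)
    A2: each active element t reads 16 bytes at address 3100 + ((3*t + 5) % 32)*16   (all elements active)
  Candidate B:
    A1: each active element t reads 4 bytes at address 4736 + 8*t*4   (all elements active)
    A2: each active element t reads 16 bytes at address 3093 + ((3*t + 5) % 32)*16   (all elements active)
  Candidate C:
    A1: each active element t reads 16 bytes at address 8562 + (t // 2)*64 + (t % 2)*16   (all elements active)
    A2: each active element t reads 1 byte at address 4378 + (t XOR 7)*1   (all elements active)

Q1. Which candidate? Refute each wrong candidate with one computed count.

A: A1 gives 7 transactions, not 8
C: A1 gives 9 transactions, not 8
B: all counts match (8,5)

Answer: B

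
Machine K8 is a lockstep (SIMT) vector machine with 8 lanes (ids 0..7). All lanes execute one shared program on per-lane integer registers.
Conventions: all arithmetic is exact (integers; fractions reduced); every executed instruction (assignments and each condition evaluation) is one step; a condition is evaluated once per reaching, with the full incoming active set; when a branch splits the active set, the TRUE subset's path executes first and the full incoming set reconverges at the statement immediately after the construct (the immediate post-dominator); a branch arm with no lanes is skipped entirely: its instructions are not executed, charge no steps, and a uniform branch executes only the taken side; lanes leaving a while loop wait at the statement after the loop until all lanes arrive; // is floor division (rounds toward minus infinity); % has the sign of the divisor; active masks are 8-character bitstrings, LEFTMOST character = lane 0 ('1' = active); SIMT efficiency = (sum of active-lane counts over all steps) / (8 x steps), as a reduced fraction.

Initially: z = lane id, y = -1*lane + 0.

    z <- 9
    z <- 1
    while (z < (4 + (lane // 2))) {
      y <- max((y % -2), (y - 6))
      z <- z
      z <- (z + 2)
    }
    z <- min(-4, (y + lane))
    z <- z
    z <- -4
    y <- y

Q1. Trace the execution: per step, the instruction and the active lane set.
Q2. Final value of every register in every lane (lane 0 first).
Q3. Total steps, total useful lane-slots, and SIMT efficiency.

step 0: z <- 9                       11111111
step 1: z <- 1                       11111111
step 2: eval (z < (4 + (lane // 2))) 11111111
step 3: y <- max((y % -2), (y - 6))  11111111
step 4: z <- z                       11111111
step 5: z <- (z + 2)                 11111111
step 6: eval (z < (4 + (lane // 2))) 11111111
step 7: y <- max((y % -2), (y - 6))  11111111
step 8: z <- z                       11111111
step 9: z <- (z + 2)                 11111111
step 10: eval (z < (4 + (lane // 2))) 11111111
step 11: y <- max((y % -2), (y - 6))  00001111
step 12: z <- z                       00001111
step 13: z <- (z + 2)                 00001111
step 14: eval (z < (4 + (lane // 2))) 00001111
step 15: z <- min(-4, (y + lane))     11111111
step 16: z <- z                       11111111
step 17: z <- -4                      11111111
step 18: y <- y                       11111111

Answer: 19 steps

z: -4,-4,-4,-4,-4,-4,-4,-4
y: 0,-1,0,-1,0,-1,0,-1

steps = 19; useful = 136; efficiency = 136/152 = 17/19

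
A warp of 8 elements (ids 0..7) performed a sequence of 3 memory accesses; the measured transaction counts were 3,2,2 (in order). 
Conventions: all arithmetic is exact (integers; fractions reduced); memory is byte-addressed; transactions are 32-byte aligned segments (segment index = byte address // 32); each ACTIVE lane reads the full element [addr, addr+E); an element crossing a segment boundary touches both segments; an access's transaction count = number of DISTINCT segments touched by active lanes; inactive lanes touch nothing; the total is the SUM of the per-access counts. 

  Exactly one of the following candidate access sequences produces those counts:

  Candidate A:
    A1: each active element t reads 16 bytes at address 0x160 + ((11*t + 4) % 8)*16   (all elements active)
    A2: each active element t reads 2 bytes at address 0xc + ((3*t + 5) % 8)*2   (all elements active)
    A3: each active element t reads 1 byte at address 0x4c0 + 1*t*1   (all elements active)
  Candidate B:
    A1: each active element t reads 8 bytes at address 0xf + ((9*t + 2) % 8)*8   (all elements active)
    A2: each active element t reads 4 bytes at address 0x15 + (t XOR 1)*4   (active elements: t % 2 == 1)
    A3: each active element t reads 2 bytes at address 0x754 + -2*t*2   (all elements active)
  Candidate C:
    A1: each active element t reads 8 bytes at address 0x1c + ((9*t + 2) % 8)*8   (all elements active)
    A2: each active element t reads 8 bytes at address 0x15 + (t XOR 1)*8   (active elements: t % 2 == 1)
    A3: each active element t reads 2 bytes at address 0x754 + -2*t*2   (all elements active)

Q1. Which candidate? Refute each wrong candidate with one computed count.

A: A1 gives 4 transactions, not 3
C: A2 gives 3 transactions, not 2
B: all counts match (3,2,2)

Answer: B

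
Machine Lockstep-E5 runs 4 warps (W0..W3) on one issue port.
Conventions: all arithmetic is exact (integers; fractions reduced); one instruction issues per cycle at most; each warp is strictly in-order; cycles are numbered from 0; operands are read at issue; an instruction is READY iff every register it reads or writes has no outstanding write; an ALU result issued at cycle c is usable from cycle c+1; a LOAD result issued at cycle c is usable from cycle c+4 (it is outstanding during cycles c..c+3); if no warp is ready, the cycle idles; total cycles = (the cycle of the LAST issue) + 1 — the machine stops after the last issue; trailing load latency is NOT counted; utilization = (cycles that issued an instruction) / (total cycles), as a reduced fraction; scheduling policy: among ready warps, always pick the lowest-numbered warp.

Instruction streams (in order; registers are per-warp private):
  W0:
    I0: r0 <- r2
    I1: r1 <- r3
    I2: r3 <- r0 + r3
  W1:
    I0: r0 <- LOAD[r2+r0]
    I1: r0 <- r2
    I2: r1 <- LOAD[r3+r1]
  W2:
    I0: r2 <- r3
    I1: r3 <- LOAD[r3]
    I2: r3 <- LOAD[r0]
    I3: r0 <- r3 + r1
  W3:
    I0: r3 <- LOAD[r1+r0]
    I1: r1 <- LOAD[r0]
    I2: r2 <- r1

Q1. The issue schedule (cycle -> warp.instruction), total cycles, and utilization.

cycle 0: W0.I0
cycle 1: W0.I1
cycle 2: W0.I2
cycle 3: W1.I0
cycle 4: W2.I0
cycle 5: W2.I1
cycle 6: W3.I0
cycle 7: W1.I1
cycle 8: W1.I2
cycle 9: W2.I2
cycle 10: W3.I1
cycle 11: idle
cycle 12: idle
cycle 13: W2.I3
cycle 14: W3.I2

Answer: 15 cycles, utilization 13/15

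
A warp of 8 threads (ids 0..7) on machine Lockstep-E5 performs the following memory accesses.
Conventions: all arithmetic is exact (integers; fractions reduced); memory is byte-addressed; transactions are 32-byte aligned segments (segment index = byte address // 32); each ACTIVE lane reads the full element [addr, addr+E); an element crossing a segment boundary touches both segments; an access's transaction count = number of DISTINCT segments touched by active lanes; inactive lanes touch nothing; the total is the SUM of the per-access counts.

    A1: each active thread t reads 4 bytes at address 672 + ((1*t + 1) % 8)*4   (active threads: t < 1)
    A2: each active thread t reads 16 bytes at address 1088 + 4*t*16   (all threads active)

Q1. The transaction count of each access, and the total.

A1: 1 transaction
A2: 8 transactions

Answer: 1,8; total 9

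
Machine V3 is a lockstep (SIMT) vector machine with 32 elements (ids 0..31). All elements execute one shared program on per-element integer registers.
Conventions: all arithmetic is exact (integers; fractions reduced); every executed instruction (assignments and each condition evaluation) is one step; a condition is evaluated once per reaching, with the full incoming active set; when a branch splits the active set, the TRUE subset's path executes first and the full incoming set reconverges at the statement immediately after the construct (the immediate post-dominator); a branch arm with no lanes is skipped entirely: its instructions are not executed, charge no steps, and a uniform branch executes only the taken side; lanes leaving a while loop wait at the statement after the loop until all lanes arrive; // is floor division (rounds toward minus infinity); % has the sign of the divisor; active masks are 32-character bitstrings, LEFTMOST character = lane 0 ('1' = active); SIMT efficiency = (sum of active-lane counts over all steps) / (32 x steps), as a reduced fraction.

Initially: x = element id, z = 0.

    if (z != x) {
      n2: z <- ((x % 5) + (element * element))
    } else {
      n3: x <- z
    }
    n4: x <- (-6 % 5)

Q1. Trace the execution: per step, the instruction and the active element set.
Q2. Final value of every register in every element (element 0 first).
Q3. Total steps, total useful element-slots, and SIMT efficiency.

step 0: eval (z != x)                11111111111111111111111111111111
step 1: z <- ((x % 5) + (element * element)) 01111111111111111111111111111111
step 2: x <- z                       10000000000000000000000000000000
step 3: x <- (-6 % 5)                11111111111111111111111111111111

Answer: 4 steps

x: 4,4,4,4,4,4,4,4,4,4,4,4,4,4,4,4,4,4,4,4,4,4,4,4,4,4,4,4,4,4,4,4
z: 0,2,6,12,20,25,37,51,67,85,100,122,146,172,200,225,257,291,327,365,400,442,486,532,580,625,677,731,787,845,900,962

steps = 4; useful = 96; efficiency = 96/128 = 3/4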